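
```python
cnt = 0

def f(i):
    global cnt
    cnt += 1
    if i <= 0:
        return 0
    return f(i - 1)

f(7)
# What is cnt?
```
Call trace:
f(i=7)
  f(i=6)
    f(i=5)
      f(i=4)
        f(i=3)
          f(i=2)
            f(i=1)
              f(i=0)
              -> return 0
            -> return 0
          -> return 0
        -> return 0
      -> return 0
    -> return 0
  -> return 0
-> return 0

cnt is incremented once per call. f is entered once for each i = 7, 6, 5, 4, 3, 2, 1, 0 (the i <= 0 call returns without recursing), i.e. 7 + 1 calls.
cnt = 8

Final answer: 8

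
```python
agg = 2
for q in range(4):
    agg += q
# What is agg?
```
Trace:
  agg=2
  agg=2, q=0
  agg=3, q=1
  agg=5, q=2
  agg=8, q=3

Final answer: 8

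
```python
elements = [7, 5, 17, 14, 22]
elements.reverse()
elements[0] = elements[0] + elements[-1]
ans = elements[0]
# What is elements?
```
Trace:
  elements=[7, 5, 17, 14, 22]
  elements=[22, 14, 17, 5, 7]
  elements=[29, 14, 17, 5, 7]
  elements=[29, 14, 17, 5, 7], ans=29

Final answer: [29, 14, 17, 5, 7]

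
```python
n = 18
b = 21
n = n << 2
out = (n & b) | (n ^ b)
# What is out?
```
Trace:
  n=18
  n=18, b=21
  n=72, b=21
  n=72, b=21, out=93

Final answer: 93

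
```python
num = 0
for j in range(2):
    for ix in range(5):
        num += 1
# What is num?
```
Trace:
  num=0
  num=1, j=0, ix=0
  num=2, j=0, ix=1
  num=3, j=0, ix=2
  num=4, j=0, ix=3
  num=5, j=0, ix=4
  num=6, j=1, ix=0
  num=7, j=1, ix=1
  num=8, j=1, ix=2
  num=9, j=1, ix=3
  num=10, j=1, ix=4

Final answer: 10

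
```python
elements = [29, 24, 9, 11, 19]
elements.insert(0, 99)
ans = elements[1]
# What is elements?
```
Trace:
  elements=[29, 24, 9, 11, 19]
  elements=[99, 29, 24, 9, 11, 19]
  elements=[99, 29, 24, 9, 11, 19], ans=29

Final answer: [99, 29, 24, 9, 11, 19]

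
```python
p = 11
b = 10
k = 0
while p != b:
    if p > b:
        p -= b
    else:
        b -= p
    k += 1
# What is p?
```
Trace:
  p=11
  p=11, b=10
  p=11, b=10, k=0
  p=1, b=10, k=1
  p=1, b=9, k=2
  p=1, b=8, k=3
  p=1, b=7, k=4
  p=1, b=6, k=5
  p=1, b=5, k=6
  p=1, b=4, k=7
  p=1, b=3, k=8
  p=1, b=2, k=9
  p=1, b=1, k=10

Final answer: 1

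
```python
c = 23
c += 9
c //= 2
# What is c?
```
Trace:
  c=23
  c=32
  c=16

Final answer: 16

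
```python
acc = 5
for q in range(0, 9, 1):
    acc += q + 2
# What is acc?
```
Trace:
  acc=5
  acc=7, q=0
  acc=10, q=1
  acc=14, q=2
  acc=19, q=3
  acc=25, q=4
  acc=32, q=5
  acc=40, q=6
  acc=49, q=7
  acc=59, q=8

Final answer: 59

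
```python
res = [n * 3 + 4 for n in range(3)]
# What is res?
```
Trace:
  n=0
  n=1
  n=2
  res=[4, 7, 10]

Final answer: [4, 7, 10]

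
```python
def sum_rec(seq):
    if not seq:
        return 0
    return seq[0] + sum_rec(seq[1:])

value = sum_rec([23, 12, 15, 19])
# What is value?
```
Call trace:
sum_rec(seq=[23, 12, 15, 19])
  sum_rec(seq=[12, 15, 19])
    sum_rec(seq=[15, 19])
      sum_rec(seq=[19])
        sum_rec(seq=[])
        -> return 0
      -> return 19
    -> return 34
  -> return 46
-> return 69

Final answer: 69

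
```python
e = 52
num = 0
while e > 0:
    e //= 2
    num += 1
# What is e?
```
Trace:
  e=52
  e=52, num=0
  e=26, num=1
  e=13, num=2
  e=6, num=3
  e=3, num=4
  e=1, num=5
  e=0, num=6

Final answer: 0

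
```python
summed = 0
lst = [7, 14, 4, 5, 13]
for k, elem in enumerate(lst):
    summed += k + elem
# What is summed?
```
Trace:
  summed=0
  summed=7, k=0, elem=7
  summed=22, k=1, elem=14
  summed=28, k=2, elem=4
  summed=36, k=3, elem=5
  summed=53, k=4, elem=13

Final answer: 53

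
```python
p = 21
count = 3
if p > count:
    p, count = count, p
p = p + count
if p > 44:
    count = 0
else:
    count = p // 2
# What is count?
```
Trace:
  p=21
  p=21, count=3
  p=3, count=21
  p=24, count=21
  p=24, count=12

Final answer: 12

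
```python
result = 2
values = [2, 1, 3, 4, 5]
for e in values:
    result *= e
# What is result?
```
Trace:
  result=2
  result=4, e=2
  result=4, e=1
  result=12, e=3
  result=48, e=4
  result=240, e=5

Final answer: 240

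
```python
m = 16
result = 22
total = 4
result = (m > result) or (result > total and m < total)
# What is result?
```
Trace:
  m=16
  m=16, result=22
  m=16, result=22, total=4
  m=16, result=False, total=4

Final answer: False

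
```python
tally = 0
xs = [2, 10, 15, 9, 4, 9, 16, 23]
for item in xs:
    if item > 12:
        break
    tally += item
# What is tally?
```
Trace:
  tally=0
  tally=2, item=2
  tally=12, item=10
  tally=12, item=15

Final answer: 12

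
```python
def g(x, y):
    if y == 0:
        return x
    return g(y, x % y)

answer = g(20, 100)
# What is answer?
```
Call trace:
g(x=20, y=100)
  g(x=100, y=20)
    g(x=20, y=0)
    -> return 20
  -> return 20
-> return 20

Final answer: 20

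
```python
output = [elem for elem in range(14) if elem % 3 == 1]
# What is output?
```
Trace:
  elem=0
  elem=1
  elem=2
  elem=3
  elem=4
  elem=5
  elem=6
  elem=7
  elem=8
  elem=9
  elem=10
  elem=11
  elem=12
  elem=13
  output=[1, 4, 7, 10, 13]

Final answer: [1, 4, 7, 10, 13]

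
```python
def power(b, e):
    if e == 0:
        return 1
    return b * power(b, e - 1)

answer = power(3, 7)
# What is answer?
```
Call trace:
power(b=3, e=7)
  power(b=3, e=6)
    power(b=3, e=5)
      power(b=3, e=4)
        power(b=3, e=3)
          power(b=3, e=2)
            power(b=3, e=1)
              power(b=3, e=0)
              -> return 1
            -> return 3
          -> return 9
        -> return 27
      -> return 81
    -> return 243
  -> return 729
-> return 2187

Final answer: 2187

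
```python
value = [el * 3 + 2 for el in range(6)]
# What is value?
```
Trace:
  el=0
  el=1
  el=2
  el=3
  el=4
  el=5
  value=[2, 5, 8, 11, 14, 17]

Final answer: [2, 5, 8, 11, 14, 17]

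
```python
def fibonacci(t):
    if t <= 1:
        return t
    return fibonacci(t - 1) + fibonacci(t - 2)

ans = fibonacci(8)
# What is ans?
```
Call trace (a repeated sub-call is expanded the first time; later identical calls just restate its return value):
fibonacci(t=8)
  fibonacci(t=7)
    fibonacci(t=6)
      fibonacci(t=5)
        fibonacci(t=4)
          fibonacci(t=3)
            fibonacci(t=2)
              fibonacci(t=1)
              -> return 1
              fibonacci(t=0)
              -> return 0
            -> return 1
            fibonacci(t=1)
            -> return 1
          -> return 2
          fibonacci(t=2) -> return 1  (same call as traced above)
        -> return 3
        fibonacci(t=3) -> return 2  (same call as traced above)
      -> return 5
      fibonacci(t=4) -> return 3  (same call as traced above)
    -> return 8
    fibonacci(t=5) -> return 5  (same call as traced above)
  -> return 13
  fibonacci(t=6) -> return 8  (same call as traced above)
-> return 21

Final answer: 21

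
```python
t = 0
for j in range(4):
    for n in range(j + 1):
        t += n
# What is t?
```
Trace:
  t=0
  t=0, j=0, n=0
  t=0, j=1, n=0
  t=1, j=1, n=1
  t=1, j=2, n=0
  t=2, j=2, n=1
  t=4, j=2, n=2
  t=4, j=3, n=0
  t=5, j=3, n=1
  t=7, j=3, n=2
  t=10, j=3, n=3

Final answer: 10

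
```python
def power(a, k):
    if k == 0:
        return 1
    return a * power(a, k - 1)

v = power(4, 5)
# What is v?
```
Call trace:
power(a=4, k=5)
  power(a=4, k=4)
    power(a=4, k=3)
      power(a=4, k=2)
        power(a=4, k=1)
          power(a=4, k=0)
          -> return 1
        -> return 4
      -> return 16
    -> return 64
  -> return 256
-> return 1024

Final answer: 1024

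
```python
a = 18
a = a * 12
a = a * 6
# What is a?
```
Trace:
  a=18
  a=216
  a=1296

Final answer: 1296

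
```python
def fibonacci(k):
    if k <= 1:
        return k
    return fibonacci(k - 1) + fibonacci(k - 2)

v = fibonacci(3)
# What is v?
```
Call trace:
fibonacci(k=3)
  fibonacci(k=2)
    fibonacci(k=1)
    -> return 1
    fibonacci(k=0)
    -> return 0
  -> return 1
  fibonacci(k=1)
  -> return 1
-> return 2

Final answer: 2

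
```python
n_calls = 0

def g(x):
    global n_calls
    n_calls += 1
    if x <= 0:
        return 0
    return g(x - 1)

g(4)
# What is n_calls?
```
Call trace:
g(x=4)
  g(x=3)
    g(x=2)
      g(x=1)
        g(x=0)
        -> return 0
      -> return 0
    -> return 0
  -> return 0
-> return 0

n_calls is incremented once per call. g is entered once for each x = 4, 3, 2, 1, 0 (the x <= 0 call returns without recursing), i.e. 4 + 1 calls.
n_calls = 5

Final answer: 5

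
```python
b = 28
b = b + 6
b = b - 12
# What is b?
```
Trace:
  b=28
  b=34
  b=22

Final answer: 22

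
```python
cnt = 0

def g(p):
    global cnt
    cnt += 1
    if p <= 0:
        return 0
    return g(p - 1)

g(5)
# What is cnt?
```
Call trace:
g(p=5)
  g(p=4)
    g(p=3)
      g(p=2)
        g(p=1)
          g(p=0)
          -> return 0
        -> return 0
      -> return 0
    -> return 0
  -> return 0
-> return 0

cnt is incremented once per call. g is entered once for each p = 5, 4, 3, 2, 1, 0 (the p <= 0 call returns without recursing), i.e. 5 + 1 calls.
cnt = 6

Final answer: 6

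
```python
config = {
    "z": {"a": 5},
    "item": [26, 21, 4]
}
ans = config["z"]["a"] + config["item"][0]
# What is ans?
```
Trace:
  config={'z': {'a': 5}, 'item': [26, 21, 4]}
  config={'z': {'a': 5}, 'item': [26, 21, 4]}, ans=31

Final answer: 31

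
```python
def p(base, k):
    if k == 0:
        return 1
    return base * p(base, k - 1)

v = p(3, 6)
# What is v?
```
Call trace:
p(base=3, k=6)
  p(base=3, k=5)
    p(base=3, k=4)
      p(base=3, k=3)
        p(base=3, k=2)
          p(base=3, k=1)
            p(base=3, k=0)
            -> return 1
          -> return 3
        -> return 9
      -> return 27
    -> return 81
  -> return 243
-> return 729

Final answer: 729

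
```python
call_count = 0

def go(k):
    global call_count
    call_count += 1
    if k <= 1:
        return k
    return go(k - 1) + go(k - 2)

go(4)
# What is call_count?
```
Call trace (a repeated sub-call is expanded the first time; later identical calls just restate its return value):
go(k=4)
  go(k=3)
    go(k=2)
      go(k=1)
      -> return 1
      go(k=0)
      -> return 0
    -> return 1
    go(k=1)
    -> return 1
  -> return 2
  go(k=2) -> return 1  (same call as traced above)
-> return 3

call_count is incremented once per call, so count the calls in each subtree. Let C(k) = number of calls made by go(k).
C(0) = C(1) = 1 (base case, no recursion); C(k) = 1 + C(k - 1) + C(k - 2) otherwise.
C(2) = 1 + C(1) + C(0) = 1 + 1 + 1 = 3
C(3) = 1 + C(2) + C(1) = 1 + 3 + 1 = 5
C(4) = 1 + C(3) + C(2) = 1 + 5 + 3 = 9
call_count = C(4) = 9

Final answer: 9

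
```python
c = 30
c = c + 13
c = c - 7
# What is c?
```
Trace:
  c=30
  c=43
  c=36

Final answer: 36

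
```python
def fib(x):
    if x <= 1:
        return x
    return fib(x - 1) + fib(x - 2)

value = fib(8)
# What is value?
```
Call trace (a repeated sub-call is expanded the first time; later identical calls just restate its return value):
fib(x=8)
  fib(x=7)
    fib(x=6)
      fib(x=5)
        fib(x=4)
          fib(x=3)
            fib(x=2)
              fib(x=1)
              -> return 1
              fib(x=0)
              -> return 0
            -> return 1
            fib(x=1)
            -> return 1
          -> return 2
          fib(x=2) -> return 1  (same call as traced above)
        -> return 3
        fib(x=3) -> return 2  (same call as traced above)
      -> return 5
      fib(x=4) -> return 3  (same call as traced above)
    -> return 8
    fib(x=5) -> return 5  (same call as traced above)
  -> return 13
  fib(x=6) -> return 8  (same call as traced above)
-> return 21

Final answer: 21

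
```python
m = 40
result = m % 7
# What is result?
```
Trace:
  m=40
  m=40, result=5

Final answer: 5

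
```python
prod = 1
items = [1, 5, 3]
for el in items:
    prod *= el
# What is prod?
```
Trace:
  prod=1
  prod=1, el=1
  prod=5, el=5
  prod=15, el=3

Final answer: 15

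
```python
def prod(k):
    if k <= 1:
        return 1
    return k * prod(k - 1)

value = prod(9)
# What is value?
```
Call trace:
prod(k=9)
  prod(k=8)
    prod(k=7)
      prod(k=6)
        prod(k=5)
          prod(k=4)
            prod(k=3)
              prod(k=2)
                prod(k=1)
                -> return 1
              -> return 2
            -> return 6
          -> return 24
        -> return 120
      -> return 720
    -> return 5040
  -> return 40320
-> return 362880

Final answer: 362880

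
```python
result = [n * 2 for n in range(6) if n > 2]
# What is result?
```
Trace:
  n=0
  n=1
  n=2
  n=3
  n=4
  n=5
  result=[6, 8, 10]

Final answer: [6, 8, 10]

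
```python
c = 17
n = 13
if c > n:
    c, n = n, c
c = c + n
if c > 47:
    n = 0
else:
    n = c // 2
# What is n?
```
Trace:
  c=17
  c=17, n=13
  c=13, n=17
  c=30, n=17
  c=30, n=15

Final answer: 15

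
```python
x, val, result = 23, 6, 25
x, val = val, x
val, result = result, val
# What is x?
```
Trace:
  x=23, val=6, result=25
  x=6, val=23, result=25
  x=6, val=25, result=23

Final answer: 6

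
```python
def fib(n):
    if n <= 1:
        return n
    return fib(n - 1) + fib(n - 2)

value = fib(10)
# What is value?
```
Call trace (a repeated sub-call is expanded the first time; later identical calls just restate its return value):
fib(n=10)
  fib(n=9)
    fib(n=8)
      fib(n=7)
        fib(n=6)
          fib(n=5)
            fib(n=4)
              fib(n=3)
                fib(n=2)
                  fib(n=1)
                  -> return 1
                  fib(n=0)
                  -> return 0
                -> return 1
                fib(n=1)
                -> return 1
              -> return 2
              fib(n=2) -> return 1  (same call as traced above)
            -> return 3
            fib(n=3) -> return 2  (same call as traced above)
          -> return 5
          fib(n=4) -> return 3  (same call as traced above)
        -> return 8
        fib(n=5) -> return 5  (same call as traced above)
      -> return 13
      fib(n=6) -> return 8  (same call as traced above)
    -> return 21
    fib(n=7) -> return 13  (same call as traced above)
  -> return 34
  fib(n=8) -> return 21  (same call as traced above)
-> return 55

Final answer: 55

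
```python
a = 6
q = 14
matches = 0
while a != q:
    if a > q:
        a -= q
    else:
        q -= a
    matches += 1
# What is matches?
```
Trace:
  a=6
  a=6, q=14
  a=6, q=14, matches=0
  a=6, q=8, matches=1
  a=6, q=2, matches=2
  a=4, q=2, matches=3
  a=2, q=2, matches=4

Final answer: 4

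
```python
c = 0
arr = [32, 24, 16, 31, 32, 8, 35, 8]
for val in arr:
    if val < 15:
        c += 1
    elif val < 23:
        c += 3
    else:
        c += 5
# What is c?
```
Trace:
  c=0
  c=5, val=32
  c=10, val=24
  c=13, val=16
  c=18, val=31
  c=23, val=32
  c=24, val=8
  c=29, val=35
  c=30, val=8

Final answer: 30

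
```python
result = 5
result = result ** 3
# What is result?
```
Trace:
  result=5
  result=125

Final answer: 125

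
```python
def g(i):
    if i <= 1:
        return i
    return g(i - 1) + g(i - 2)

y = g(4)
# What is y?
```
Call trace (a repeated sub-call is expanded the first time; later identical calls just restate its return value):
g(i=4)
  g(i=3)
    g(i=2)
      g(i=1)
      -> return 1
      g(i=0)
      -> return 0
    -> return 1
    g(i=1)
    -> return 1
  -> return 2
  g(i=2) -> return 1  (same call as traced above)
-> return 3

Final answer: 3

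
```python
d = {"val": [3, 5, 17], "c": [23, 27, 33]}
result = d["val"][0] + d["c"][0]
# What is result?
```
Trace:
  d={'val': [3, 5, 17], 'c': [23, 27, 33]}
  d={'val': [3, 5, 17], 'c': [23, 27, 33]}, result=26

Final answer: 26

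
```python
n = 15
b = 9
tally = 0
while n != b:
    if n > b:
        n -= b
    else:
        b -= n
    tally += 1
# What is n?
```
Trace:
  n=15
  n=15, b=9
  n=15, b=9, tally=0
  n=6, b=9, tally=1
  n=6, b=3, tally=2
  n=3, b=3, tally=3

Final answer: 3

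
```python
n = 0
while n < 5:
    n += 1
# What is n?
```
Trace:
  n=0
  n=1
  n=2
  n=3
  n=4
  n=5

Final answer: 5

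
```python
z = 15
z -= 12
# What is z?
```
Trace:
  z=15
  z=3

Final answer: 3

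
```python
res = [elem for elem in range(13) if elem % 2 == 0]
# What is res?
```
Trace:
  elem=0
  elem=1
  elem=2
  elem=3
  elem=4
  elem=5
  elem=6
  elem=7
  elem=8
  elem=9
  elem=10
  elem=11
  elem=12
  res=[0, 2, 4, 6, 8, 10, 12]

Final answer: [0, 2, 4, 6, 8, 10, 12]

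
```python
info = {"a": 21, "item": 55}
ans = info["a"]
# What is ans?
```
Trace:
  info={'a': 21, 'item': 55}
  info={'a': 21, 'item': 55}, ans=21

Final answer: 21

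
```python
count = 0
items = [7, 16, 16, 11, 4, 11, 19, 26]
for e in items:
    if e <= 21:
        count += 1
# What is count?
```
Trace:
  count=0
  count=1, e=7
  count=2, e=16
  count=3, e=16
  count=4, e=11
  count=5, e=4
  count=6, e=11
  count=7, e=19
  count=7, e=26

Final answer: 7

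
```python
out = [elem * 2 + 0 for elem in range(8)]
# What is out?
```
Trace:
  elem=0
  elem=1
  elem=2
  elem=3
  elem=4
  elem=5
  elem=6
  elem=7
  out=[0, 2, 4, 6, 8, 10, 12, 14]

Final answer: [0, 2, 4, 6, 8, 10, 12, 14]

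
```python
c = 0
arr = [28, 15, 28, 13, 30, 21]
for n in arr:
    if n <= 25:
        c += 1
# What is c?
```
Trace:
  c=0
  c=0, n=28
  c=1, n=15
  c=1, n=28
  c=2, n=13
  c=2, n=30
  c=3, n=21

Final answer: 3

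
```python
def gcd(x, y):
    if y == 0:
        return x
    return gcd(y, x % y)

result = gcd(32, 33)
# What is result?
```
Call trace:
gcd(x=32, y=33)
  gcd(x=33, y=32)
    gcd(x=32, y=1)
      gcd(x=1, y=0)
      -> return 1
    -> return 1
  -> return 1
-> return 1

Final answer: 1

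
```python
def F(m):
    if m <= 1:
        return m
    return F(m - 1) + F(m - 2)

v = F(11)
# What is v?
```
Call trace (a repeated sub-call is expanded the first time; later identical calls just restate its return value):
F(m=11)
  F(m=10)
    F(m=9)
      F(m=8)
        F(m=7)
          F(m=6)
            F(m=5)
              F(m=4)
                F(m=3)
                  F(m=2)
                    F(m=1)
                    -> return 1
                    F(m=0)
                    -> return 0
                  -> return 1
                  F(m=1)
                  -> return 1
                -> return 2
                F(m=2) -> return 1  (same call as traced above)
              -> return 3
              F(m=3) -> return 2  (same call as traced above)
            -> return 5
            F(m=4) -> return 3  (same call as traced above)
          -> return 8
          F(m=5) -> return 5  (same call as traced above)
        -> return 13
        F(m=6) -> return 8  (same call as traced above)
      -> return 21
      F(m=7) -> return 13  (same call as traced above)
    -> return 34
    F(m=8) -> return 21  (same call as traced above)
  -> return 55
  F(m=9) -> return 34  (same call as traced above)
-> return 89

Final answer: 89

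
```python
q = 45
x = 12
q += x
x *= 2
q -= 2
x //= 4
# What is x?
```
Trace:
  q=45
  q=45, x=12
  q=57, x=12
  q=57, x=24
  q=55, x=24
  q=55, x=6

Final answer: 6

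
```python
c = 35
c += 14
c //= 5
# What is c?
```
Trace:
  c=35
  c=49
  c=9

Final answer: 9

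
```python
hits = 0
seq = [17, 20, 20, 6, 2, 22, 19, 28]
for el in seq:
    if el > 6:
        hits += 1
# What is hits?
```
Trace:
  hits=0
  hits=1, el=17
  hits=2, el=20
  hits=3, el=20
  hits=3, el=6
  hits=3, el=2
  hits=4, el=22
  hits=5, el=19
  hits=6, el=28

Final answer: 6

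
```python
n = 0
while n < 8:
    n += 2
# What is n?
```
Trace:
  n=0
  n=2
  n=4
  n=6
  n=8

Final answer: 8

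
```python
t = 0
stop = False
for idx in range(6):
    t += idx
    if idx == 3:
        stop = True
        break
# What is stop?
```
Trace:
  t=0
  t=0, stop=False
  t=0, stop=False, idx=0
  t=1, stop=False, idx=1
  t=3, stop=False, idx=2
  t=6, stop=True, idx=3

Final answer: True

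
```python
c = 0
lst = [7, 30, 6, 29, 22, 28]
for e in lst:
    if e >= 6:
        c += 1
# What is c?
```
Trace:
  c=0
  c=1, e=7
  c=2, e=30
  c=3, e=6
  c=4, e=29
  c=5, e=22
  c=6, e=28

Final answer: 6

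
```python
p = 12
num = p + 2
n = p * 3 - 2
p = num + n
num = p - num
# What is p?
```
Trace:
  p=12
  p=12, num=14
  p=12, num=14, n=34
  p=48, num=14, n=34
  p=48, num=34, n=34

Final answer: 48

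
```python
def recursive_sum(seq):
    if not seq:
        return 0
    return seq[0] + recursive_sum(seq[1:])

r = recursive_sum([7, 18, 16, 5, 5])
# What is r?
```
Call trace:
recursive_sum(seq=[7, 18, 16, 5, 5])
  recursive_sum(seq=[18, 16, 5, 5])
    recursive_sum(seq=[16, 5, 5])
      recursive_sum(seq=[5, 5])
        recursive_sum(seq=[5])
          recursive_sum(seq=[])
          -> return 0
        -> return 5
      -> return 10
    -> return 26
  -> return 44
-> return 51

Final answer: 51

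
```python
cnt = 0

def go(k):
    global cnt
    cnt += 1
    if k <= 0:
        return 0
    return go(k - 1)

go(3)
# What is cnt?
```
Call trace:
go(k=3)
  go(k=2)
    go(k=1)
      go(k=0)
      -> return 0
    -> return 0
  -> return 0
-> return 0

cnt is incremented once per call. go is entered once for each k = 3, 2, 1, 0 (the k <= 0 call returns without recursing), i.e. 3 + 1 calls.
cnt = 4

Final answer: 4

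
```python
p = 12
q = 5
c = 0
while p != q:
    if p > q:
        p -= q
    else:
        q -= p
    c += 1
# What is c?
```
Trace:
  p=12
  p=12, q=5
  p=12, q=5, c=0
  p=7, q=5, c=1
  p=2, q=5, c=2
  p=2, q=3, c=3
  p=2, q=1, c=4
  p=1, q=1, c=5

Final answer: 5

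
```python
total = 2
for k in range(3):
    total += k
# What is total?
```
Trace:
  total=2
  total=2, k=0
  total=3, k=1
  total=5, k=2

Final answer: 5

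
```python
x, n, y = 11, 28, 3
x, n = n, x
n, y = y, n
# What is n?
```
Trace:
  x=11, n=28, y=3
  x=28, n=11, y=3
  x=28, n=3, y=11

Final answer: 3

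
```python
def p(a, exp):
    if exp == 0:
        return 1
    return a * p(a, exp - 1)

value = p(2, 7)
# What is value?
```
Call trace:
p(a=2, exp=7)
  p(a=2, exp=6)
    p(a=2, exp=5)
      p(a=2, exp=4)
        p(a=2, exp=3)
          p(a=2, exp=2)
            p(a=2, exp=1)
              p(a=2, exp=0)
              -> return 1
            -> return 2
          -> return 4
        -> return 8
      -> return 16
    -> return 32
  -> return 64
-> return 128

Final answer: 128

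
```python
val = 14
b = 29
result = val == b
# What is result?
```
Trace:
  val=14
  val=14, b=29
  val=14, b=29, result=False

Final answer: False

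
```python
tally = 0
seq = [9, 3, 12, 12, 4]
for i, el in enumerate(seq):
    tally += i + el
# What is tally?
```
Trace:
  tally=0
  tally=9, i=0, el=9
  tally=13, i=1, el=3
  tally=27, i=2, el=12
  tally=42, i=3, el=12
  tally=50, i=4, el=4

Final answer: 50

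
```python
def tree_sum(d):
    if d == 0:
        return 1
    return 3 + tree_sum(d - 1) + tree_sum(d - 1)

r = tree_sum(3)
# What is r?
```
Call trace (a repeated sub-call is expanded the first time; later identical calls just restate its return value):
tree_sum(d=3)
  tree_sum(d=2)
    tree_sum(d=1)
      tree_sum(d=0)
      -> return 1
      tree_sum(d=0)
      -> return 1
    -> return 5
    tree_sum(d=1) -> return 5  (same call as traced above)
  -> return 13
  tree_sum(d=2) -> return 13  (same call as traced above)
-> return 29

Final answer: 29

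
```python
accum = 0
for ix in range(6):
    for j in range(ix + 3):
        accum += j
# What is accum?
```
Trace:
  accum=0
  accum=0, ix=0, j=0
  accum=1, ix=0, j=1
  accum=3, ix=0, j=2
  accum=3, ix=1, j=0
  accum=4, ix=1, j=1
  accum=6, ix=1, j=2
  accum=9, ix=1, j=3
  accum=9, ix=2, j=0
  accum=10, ix=2, j=1
  accum=12, ix=2, j=2
  accum=15, ix=2, j=3
  accum=19, ix=2, j=4
  accum=19, ix=3, j=0
  accum=20, ix=3, j=1
  accum=22, ix=3, j=2
  accum=25, ix=3, j=3
  accum=29, ix=3, j=4
  accum=34, ix=3, j=5
  accum=34, ix=4, j=0
  accum=35, ix=4, j=1
  accum=37, ix=4, j=2
  accum=40, ix=4, j=3
  accum=44, ix=4, j=4
  accum=49, ix=4, j=5
  accum=55, ix=4, j=6
  accum=55, ix=5, j=0
  accum=56, ix=5, j=1
  accum=58, ix=5, j=2
  accum=61, ix=5, j=3
  accum=65, ix=5, j=4
  accum=70, ix=5, j=5
  accum=76, ix=5, j=6
  accum=83, ix=5, j=7

Final answer: 83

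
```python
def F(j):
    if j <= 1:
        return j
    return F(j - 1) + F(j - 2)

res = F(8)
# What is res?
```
Call trace (a repeated sub-call is expanded the first time; later identical calls just restate its return value):
F(j=8)
  F(j=7)
    F(j=6)
      F(j=5)
        F(j=4)
          F(j=3)
            F(j=2)
              F(j=1)
              -> return 1
              F(j=0)
              -> return 0
            -> return 1
            F(j=1)
            -> return 1
          -> return 2
          F(j=2) -> return 1  (same call as traced above)
        -> return 3
        F(j=3) -> return 2  (same call as traced above)
      -> return 5
      F(j=4) -> return 3  (same call as traced above)
    -> return 8
    F(j=5) -> return 5  (same call as traced above)
  -> return 13
  F(j=6) -> return 8  (same call as traced above)
-> return 21

Final answer: 21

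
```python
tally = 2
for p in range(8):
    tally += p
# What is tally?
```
Trace:
  tally=2
  tally=2, p=0
  tally=3, p=1
  tally=5, p=2
  tally=8, p=3
  tally=12, p=4
  tally=17, p=5
  tally=23, p=6
  tally=30, p=7

Final answer: 30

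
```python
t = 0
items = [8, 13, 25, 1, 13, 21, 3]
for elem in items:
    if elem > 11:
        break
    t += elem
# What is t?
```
Trace:
  t=0
  t=8, elem=8
  t=8, elem=13

Final answer: 8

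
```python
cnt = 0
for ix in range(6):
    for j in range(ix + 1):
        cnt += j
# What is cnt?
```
Trace:
  cnt=0
  cnt=0, ix=0, j=0
  cnt=0, ix=1, j=0
  cnt=1, ix=1, j=1
  cnt=1, ix=2, j=0
  cnt=2, ix=2, j=1
  cnt=4, ix=2, j=2
  cnt=4, ix=3, j=0
  cnt=5, ix=3, j=1
  cnt=7, ix=3, j=2
  cnt=10, ix=3, j=3
  cnt=10, ix=4, j=0
  cnt=11, ix=4, j=1
  cnt=13, ix=4, j=2
  cnt=16, ix=4, j=3
  cnt=20, ix=4, j=4
  cnt=20, ix=5, j=0
  cnt=21, ix=5, j=1
  cnt=23, ix=5, j=2
  cnt=26, ix=5, j=3
  cnt=30, ix=5, j=4
  cnt=35, ix=5, j=5

Final answer: 35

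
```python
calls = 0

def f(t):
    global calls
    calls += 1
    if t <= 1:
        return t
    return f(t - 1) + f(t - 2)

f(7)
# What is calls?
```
Call trace (a repeated sub-call is expanded the first time; later identical calls just restate its return value):
f(t=7)
  f(t=6)
    f(t=5)
      f(t=4)
        f(t=3)
          f(t=2)
            f(t=1)
            -> return 1
            f(t=0)
            -> return 0
          -> return 1
          f(t=1)
          -> return 1
        -> return 2
        f(t=2) -> return 1  (same call as traced above)
      -> return 3
      f(t=3) -> return 2  (same call as traced above)
    -> return 5
    f(t=4) -> return 3  (same call as traced above)
  -> return 8
  f(t=5) -> return 5  (same call as traced above)
-> return 13

calls is incremented once per call, so count the calls in each subtree. Let C(t) = number of calls made by f(t).
C(0) = C(1) = 1 (base case, no recursion); C(t) = 1 + C(t - 1) + C(t - 2) otherwise.
C(2) = 1 + C(1) + C(0) = 1 + 1 + 1 = 3
C(3) = 1 + C(2) + C(1) = 1 + 3 + 1 = 5
C(4) = 1 + C(3) + C(2) = 1 + 5 + 3 = 9
C(5) = 1 + C(4) + C(3) = 1 + 9 + 5 = 15
C(6) = 1 + C(5) + C(4) = 1 + 15 + 9 = 25
C(7) = 1 + C(6) + C(5) = 1 + 25 + 15 = 41
calls = C(7) = 41

Final answer: 41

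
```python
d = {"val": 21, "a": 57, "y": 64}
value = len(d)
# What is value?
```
Trace:
  d={'val': 21, 'a': 57, 'y': 64}
  d={'val': 21, 'a': 57, 'y': 64}, value=3

Final answer: 3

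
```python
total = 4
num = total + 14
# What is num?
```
Trace:
  total=4
  total=4, num=18

Final answer: 18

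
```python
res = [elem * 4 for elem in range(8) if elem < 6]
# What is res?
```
Trace:
  elem=0
  elem=1
  elem=2
  elem=3
  elem=4
  elem=5
  elem=6
  elem=7
  res=[0, 4, 8, 12, 16, 20]

Final answer: [0, 4, 8, 12, 16, 20]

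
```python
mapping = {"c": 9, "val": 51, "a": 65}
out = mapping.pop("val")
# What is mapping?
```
Trace:
  mapping={'c': 9, 'val': 51, 'a': 65}
  mapping={'c': 9, 'a': 65}, out=51

Final answer: {'c': 9, 'a': 65}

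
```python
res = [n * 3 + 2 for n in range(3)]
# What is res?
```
Trace:
  n=0
  n=1
  n=2
  res=[2, 5, 8]

Final answer: [2, 5, 8]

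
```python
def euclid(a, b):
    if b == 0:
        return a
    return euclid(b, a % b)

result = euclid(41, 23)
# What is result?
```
Call trace:
euclid(a=41, b=23)
  euclid(a=23, b=18)
    euclid(a=18, b=5)
      euclid(a=5, b=3)
        euclid(a=3, b=2)
          euclid(a=2, b=1)
            euclid(a=1, b=0)
            -> return 1
          -> return 1
        -> return 1
      -> return 1
    -> return 1
  -> return 1
-> return 1

Final answer: 1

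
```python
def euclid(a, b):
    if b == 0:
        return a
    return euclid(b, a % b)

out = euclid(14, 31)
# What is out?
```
Call trace:
euclid(a=14, b=31)
  euclid(a=31, b=14)
    euclid(a=14, b=3)
      euclid(a=3, b=2)
        euclid(a=2, b=1)
          euclid(a=1, b=0)
          -> return 1
        -> return 1
      -> return 1
    -> return 1
  -> return 1
-> return 1

Final answer: 1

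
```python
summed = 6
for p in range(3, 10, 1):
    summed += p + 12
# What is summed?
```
Trace:
  summed=6
  summed=21, p=3
  summed=37, p=4
  summed=54, p=5
  summed=72, p=6
  summed=91, p=7
  summed=111, p=8
  summed=132, p=9

Final answer: 132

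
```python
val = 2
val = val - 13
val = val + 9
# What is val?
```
Trace:
  val=2
  val=-11
  val=-2

Final answer: -2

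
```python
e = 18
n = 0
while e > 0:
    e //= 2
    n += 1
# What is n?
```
Trace:
  e=18
  e=18, n=0
  e=9, n=1
  e=4, n=2
  e=2, n=3
  e=1, n=4
  e=0, n=5

Final answer: 5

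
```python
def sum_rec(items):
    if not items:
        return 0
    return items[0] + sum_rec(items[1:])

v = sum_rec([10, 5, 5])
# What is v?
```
Call trace:
sum_rec(items=[10, 5, 5])
  sum_rec(items=[5, 5])
    sum_rec(items=[5])
      sum_rec(items=[])
      -> return 0
    -> return 5
  -> return 10
-> return 20

Final answer: 20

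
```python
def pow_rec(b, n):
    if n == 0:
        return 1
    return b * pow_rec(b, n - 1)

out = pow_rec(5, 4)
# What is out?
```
Call trace:
pow_rec(b=5, n=4)
  pow_rec(b=5, n=3)
    pow_rec(b=5, n=2)
      pow_rec(b=5, n=1)
        pow_rec(b=5, n=0)
        -> return 1
      -> return 5
    -> return 25
  -> return 125
-> return 625

Final answer: 625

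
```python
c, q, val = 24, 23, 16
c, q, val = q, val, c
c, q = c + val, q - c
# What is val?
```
Trace:
  c=24, q=23, val=16
  c=23, q=16, val=24
  c=47, q=-7, val=24

Final answer: 24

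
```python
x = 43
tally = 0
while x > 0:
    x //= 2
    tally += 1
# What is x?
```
Trace:
  x=43
  x=43, tally=0
  x=21, tally=1
  x=10, tally=2
  x=5, tally=3
  x=2, tally=4
  x=1, tally=5
  x=0, tally=6

Final answer: 0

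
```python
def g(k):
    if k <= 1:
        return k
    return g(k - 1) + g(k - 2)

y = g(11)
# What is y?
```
Call trace (a repeated sub-call is expanded the first time; later identical calls just restate its return value):
g(k=11)
  g(k=10)
    g(k=9)
      g(k=8)
        g(k=7)
          g(k=6)
            g(k=5)
              g(k=4)
                g(k=3)
                  g(k=2)
                    g(k=1)
                    -> return 1
                    g(k=0)
                    -> return 0
                  -> return 1
                  g(k=1)
                  -> return 1
                -> return 2
                g(k=2) -> return 1  (same call as traced above)
              -> return 3
              g(k=3) -> return 2  (same call as traced above)
            -> return 5
            g(k=4) -> return 3  (same call as traced above)
          -> return 8
          g(k=5) -> return 5  (same call as traced above)
        -> return 13
        g(k=6) -> return 8  (same call as traced above)
      -> return 21
      g(k=7) -> return 13  (same call as traced above)
    -> return 34
    g(k=8) -> return 21  (same call as traced above)
  -> return 55
  g(k=9) -> return 34  (same call as traced above)
-> return 89

Final answer: 89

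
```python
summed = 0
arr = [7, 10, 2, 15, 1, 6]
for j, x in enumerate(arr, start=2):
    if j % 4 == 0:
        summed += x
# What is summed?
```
Trace:
  summed=0
  summed=0, j=2, x=7
  summed=0, j=3, x=10
  summed=2, j=4, x=2
  summed=2, j=5, x=15
  summed=2, j=6, x=1
  summed=2, j=7, x=6

Final answer: 2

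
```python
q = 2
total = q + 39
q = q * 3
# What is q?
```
Trace:
  q=2
  q=2, total=41
  q=6, total=41

Final answer: 6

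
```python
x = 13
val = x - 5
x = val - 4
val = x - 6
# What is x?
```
Trace:
  x=13
  x=13, val=8
  x=4, val=8
  x=4, val=-2

Final answer: 4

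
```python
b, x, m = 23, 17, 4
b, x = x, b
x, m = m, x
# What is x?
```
Trace:
  b=23, x=17, m=4
  b=17, x=23, m=4
  b=17, x=4, m=23

Final answer: 4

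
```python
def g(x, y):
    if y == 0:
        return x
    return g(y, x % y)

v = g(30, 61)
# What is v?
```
Call trace:
g(x=30, y=61)
  g(x=61, y=30)
    g(x=30, y=1)
      g(x=1, y=0)
      -> return 1
    -> return 1
  -> return 1
-> return 1

Final answer: 1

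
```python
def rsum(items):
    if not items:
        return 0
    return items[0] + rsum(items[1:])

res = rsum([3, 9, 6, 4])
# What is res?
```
Call trace:
rsum(items=[3, 9, 6, 4])
  rsum(items=[9, 6, 4])
    rsum(items=[6, 4])
      rsum(items=[4])
        rsum(items=[])
        -> return 0
      -> return 4
    -> return 10
  -> return 19
-> return 22

Final answer: 22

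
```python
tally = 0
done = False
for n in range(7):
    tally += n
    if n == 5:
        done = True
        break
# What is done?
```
Trace:
  tally=0
  tally=0, done=False
  tally=0, done=False, n=0
  tally=1, done=False, n=1
  tally=3, done=False, n=2
  tally=6, done=False, n=3
  tally=10, done=False, n=4
  tally=15, done=True, n=5

Final answer: True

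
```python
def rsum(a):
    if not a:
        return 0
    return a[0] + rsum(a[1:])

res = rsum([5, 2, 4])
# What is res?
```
Call trace:
rsum(a=[5, 2, 4])
  rsum(a=[2, 4])
    rsum(a=[4])
      rsum(a=[])
      -> return 0
    -> return 4
  -> return 6
-> return 11

Final answer: 11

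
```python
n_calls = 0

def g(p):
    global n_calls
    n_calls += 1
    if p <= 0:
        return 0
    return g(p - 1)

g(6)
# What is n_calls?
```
Call trace:
g(p=6)
  g(p=5)
    g(p=4)
      g(p=3)
        g(p=2)
          g(p=1)
            g(p=0)
            -> return 0
          -> return 0
        -> return 0
      -> return 0
    -> return 0
  -> return 0
-> return 0

n_calls is incremented once per call. g is entered once for each p = 6, 5, 4, 3, 2, 1, 0 (the p <= 0 call returns without recursing), i.e. 6 + 1 calls.
n_calls = 7

Final answer: 7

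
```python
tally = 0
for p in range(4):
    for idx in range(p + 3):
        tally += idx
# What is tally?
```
Trace:
  tally=0
  tally=0, p=0, idx=0
  tally=1, p=0, idx=1
  tally=3, p=0, idx=2
  tally=3, p=1, idx=0
  tally=4, p=1, idx=1
  tally=6, p=1, idx=2
  tally=9, p=1, idx=3
  tally=9, p=2, idx=0
  tally=10, p=2, idx=1
  tally=12, p=2, idx=2
  tally=15, p=2, idx=3
  tally=19, p=2, idx=4
  tally=19, p=3, idx=0
  tally=20, p=3, idx=1
  tally=22, p=3, idx=2
  tally=25, p=3, idx=3
  tally=29, p=3, idx=4
  tally=34, p=3, idx=5

Final answer: 34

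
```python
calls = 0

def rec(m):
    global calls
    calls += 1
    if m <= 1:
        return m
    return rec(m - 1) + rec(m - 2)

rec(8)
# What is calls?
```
Call trace (a repeated sub-call is expanded the first time; later identical calls just restate its return value):
rec(m=8)
  rec(m=7)
    rec(m=6)
      rec(m=5)
        rec(m=4)
          rec(m=3)
            rec(m=2)
              rec(m=1)
              -> return 1
              rec(m=0)
              -> return 0
            -> return 1
            rec(m=1)
            -> return 1
          -> return 2
          rec(m=2) -> return 1  (same call as traced above)
        -> return 3
        rec(m=3) -> return 2  (same call as traced above)
      -> return 5
      rec(m=4) -> return 3  (same call as traced above)
    -> return 8
    rec(m=5) -> return 5  (same call as traced above)
  -> return 13
  rec(m=6) -> return 8  (same call as traced above)
-> return 21

calls is incremented once per call, so count the calls in each subtree. Let C(m) = number of calls made by rec(m).
C(0) = C(1) = 1 (base case, no recursion); C(m) = 1 + C(m - 1) + C(m - 2) otherwise.
C(2) = 1 + C(1) + C(0) = 1 + 1 + 1 = 3
C(3) = 1 + C(2) + C(1) = 1 + 3 + 1 = 5
C(4) = 1 + C(3) + C(2) = 1 + 5 + 3 = 9
C(5) = 1 + C(4) + C(3) = 1 + 9 + 5 = 15
C(6) = 1 + C(5) + C(4) = 1 + 15 + 9 = 25
C(7) = 1 + C(6) + C(5) = 1 + 25 + 15 = 41
C(8) = 1 + C(7) + C(6) = 1 + 41 + 25 = 67
calls = C(8) = 67

Final answer: 67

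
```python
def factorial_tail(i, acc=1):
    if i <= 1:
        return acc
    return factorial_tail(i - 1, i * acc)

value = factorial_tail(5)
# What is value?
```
Call trace:
factorial_tail(i=5, acc=1)
  factorial_tail(i=4, acc=5)
    factorial_tail(i=3, acc=20)
      factorial_tail(i=2, acc=60)
        factorial_tail(i=1, acc=120)
        -> return 120
      -> return 120
    -> return 120
  -> return 120
-> return 120

Final answer: 120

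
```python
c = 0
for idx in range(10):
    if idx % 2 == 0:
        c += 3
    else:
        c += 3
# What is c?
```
Trace:
  c=0
  c=3, idx=0
  c=6, idx=1
  c=9, idx=2
  c=12, idx=3
  c=15, idx=4
  c=18, idx=5
  c=21, idx=6
  c=24, idx=7
  c=27, idx=8
  c=30, idx=9

Final answer: 30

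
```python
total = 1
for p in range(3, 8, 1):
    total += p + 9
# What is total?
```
Trace:
  total=1
  total=13, p=3
  total=26, p=4
  total=40, p=5
  total=55, p=6
  total=71, p=7

Final answer: 71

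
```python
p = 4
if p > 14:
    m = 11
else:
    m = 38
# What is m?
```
Trace:
  p=4
  p=4, m=38

Final answer: 38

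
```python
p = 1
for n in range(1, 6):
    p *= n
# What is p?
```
Trace:
  p=1
  p=1, n=1
  p=2, n=2
  p=6, n=3
  p=24, n=4
  p=120, n=5

Final answer: 120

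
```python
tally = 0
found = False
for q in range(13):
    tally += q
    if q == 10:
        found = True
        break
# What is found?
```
Trace:
  tally=0
  tally=0, found=False
  tally=0, found=False, q=0
  tally=1, found=False, q=1
  tally=3, found=False, q=2
  tally=6, found=False, q=3
  tally=10, found=False, q=4
  tally=15, found=False, q=5
  tally=21, found=False, q=6
  tally=28, found=False, q=7
  tally=36, found=False, q=8
  tally=45, found=False, q=9
  tally=55, found=True, q=10

Final answer: True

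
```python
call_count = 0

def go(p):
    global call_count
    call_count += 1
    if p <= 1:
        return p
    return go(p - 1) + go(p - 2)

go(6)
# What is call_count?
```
Call trace (a repeated sub-call is expanded the first time; later identical calls just restate its return value):
go(p=6)
  go(p=5)
    go(p=4)
      go(p=3)
        go(p=2)
          go(p=1)
          -> return 1
          go(p=0)
          -> return 0
        -> return 1
        go(p=1)
        -> return 1
      -> return 2
      go(p=2) -> return 1  (same call as traced above)
    -> return 3
    go(p=3) -> return 2  (same call as traced above)
  -> return 5
  go(p=4) -> return 3  (same call as traced above)
-> return 8

call_count is incremented once per call, so count the calls in each subtree. Let C(p) = number of calls made by go(p).
C(0) = C(1) = 1 (base case, no recursion); C(p) = 1 + C(p - 1) + C(p - 2) otherwise.
C(2) = 1 + C(1) + C(0) = 1 + 1 + 1 = 3
C(3) = 1 + C(2) + C(1) = 1 + 3 + 1 = 5
C(4) = 1 + C(3) + C(2) = 1 + 5 + 3 = 9
C(5) = 1 + C(4) + C(3) = 1 + 9 + 5 = 15
C(6) = 1 + C(5) + C(4) = 1 + 15 + 9 = 25
call_count = C(6) = 25

Final answer: 25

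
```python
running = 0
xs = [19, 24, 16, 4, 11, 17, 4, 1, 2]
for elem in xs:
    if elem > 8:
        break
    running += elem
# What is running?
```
Trace:
  running=0
  running=0, elem=19

Final answer: 0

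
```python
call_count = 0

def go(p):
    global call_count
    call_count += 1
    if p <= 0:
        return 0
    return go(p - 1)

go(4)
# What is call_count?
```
Call trace:
go(p=4)
  go(p=3)
    go(p=2)
      go(p=1)
        go(p=0)
        -> return 0
      -> return 0
    -> return 0
  -> return 0
-> return 0

call_count is incremented once per call. go is entered once for each p = 4, 3, 2, 1, 0 (the p <= 0 call returns without recursing), i.e. 4 + 1 calls.
call_count = 5

Final answer: 5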